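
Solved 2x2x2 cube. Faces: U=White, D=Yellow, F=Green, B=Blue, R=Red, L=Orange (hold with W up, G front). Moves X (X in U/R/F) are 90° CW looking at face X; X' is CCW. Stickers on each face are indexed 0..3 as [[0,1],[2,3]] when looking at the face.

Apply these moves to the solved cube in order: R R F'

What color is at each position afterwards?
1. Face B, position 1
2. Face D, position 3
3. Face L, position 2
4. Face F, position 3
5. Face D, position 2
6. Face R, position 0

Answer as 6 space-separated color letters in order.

Answer: B W O G Y W

Derivation:
After move 1 (R): R=RRRR U=WGWG F=GYGY D=YBYB B=WBWB
After move 2 (R): R=RRRR U=WYWY F=GBGB D=YWYW B=GBGB
After move 3 (F'): F=BBGG U=WYRR R=WRYR D=OOYW L=OYOW
Query 1: B[1] = B
Query 2: D[3] = W
Query 3: L[2] = O
Query 4: F[3] = G
Query 5: D[2] = Y
Query 6: R[0] = W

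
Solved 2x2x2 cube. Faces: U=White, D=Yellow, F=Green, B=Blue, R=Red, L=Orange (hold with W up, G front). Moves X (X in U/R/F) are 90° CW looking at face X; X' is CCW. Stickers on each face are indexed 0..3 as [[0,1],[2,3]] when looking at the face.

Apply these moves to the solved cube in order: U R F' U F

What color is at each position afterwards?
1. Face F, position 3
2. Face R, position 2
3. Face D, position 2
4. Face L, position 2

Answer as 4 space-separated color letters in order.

Answer: B R Y O

Derivation:
After move 1 (U): U=WWWW F=RRGG R=BBRR B=OOBB L=GGOO
After move 2 (R): R=RBRB U=WRWG F=RYGY D=YBYO B=WOWB
After move 3 (F'): F=YYRG U=WRRR R=BBYB D=GOYO L=GGOW
After move 4 (U): U=RWRR F=BBRG R=WOYB B=GGWB L=YYOW
After move 5 (F): F=RBGB U=RWWY R=RORB D=YWYO L=YGOO
Query 1: F[3] = B
Query 2: R[2] = R
Query 3: D[2] = Y
Query 4: L[2] = O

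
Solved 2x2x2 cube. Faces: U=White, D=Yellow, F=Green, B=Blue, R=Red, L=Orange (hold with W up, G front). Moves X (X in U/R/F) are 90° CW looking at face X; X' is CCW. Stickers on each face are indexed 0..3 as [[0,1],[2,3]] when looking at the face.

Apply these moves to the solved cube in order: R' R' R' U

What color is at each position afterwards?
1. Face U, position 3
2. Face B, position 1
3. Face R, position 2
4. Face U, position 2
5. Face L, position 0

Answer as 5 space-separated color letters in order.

Answer: G O R G G

Derivation:
After move 1 (R'): R=RRRR U=WBWB F=GWGW D=YGYG B=YBYB
After move 2 (R'): R=RRRR U=WYWY F=GBGB D=YWYW B=GBGB
After move 3 (R'): R=RRRR U=WGWG F=GYGY D=YBYB B=WBWB
After move 4 (U): U=WWGG F=RRGY R=WBRR B=OOWB L=GYOO
Query 1: U[3] = G
Query 2: B[1] = O
Query 3: R[2] = R
Query 4: U[2] = G
Query 5: L[0] = G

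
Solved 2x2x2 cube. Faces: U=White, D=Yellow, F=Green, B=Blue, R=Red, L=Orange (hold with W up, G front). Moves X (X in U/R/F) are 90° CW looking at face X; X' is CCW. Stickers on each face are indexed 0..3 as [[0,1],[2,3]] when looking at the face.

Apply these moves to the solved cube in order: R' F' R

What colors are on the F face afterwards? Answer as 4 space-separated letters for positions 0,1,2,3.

After move 1 (R'): R=RRRR U=WBWB F=GWGW D=YGYG B=YBYB
After move 2 (F'): F=WWGG U=WBRR R=GRYR D=OOYG L=OBOW
After move 3 (R): R=YGRR U=WWRG F=WOGG D=OYYY B=RBBB
Query: F face = WOGG

Answer: W O G G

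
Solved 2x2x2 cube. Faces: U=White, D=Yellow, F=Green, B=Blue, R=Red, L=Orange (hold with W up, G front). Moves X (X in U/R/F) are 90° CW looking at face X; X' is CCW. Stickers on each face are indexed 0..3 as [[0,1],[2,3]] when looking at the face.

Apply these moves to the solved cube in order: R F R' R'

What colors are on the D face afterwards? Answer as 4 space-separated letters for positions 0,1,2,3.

After move 1 (R): R=RRRR U=WGWG F=GYGY D=YBYB B=WBWB
After move 2 (F): F=GGYY U=WGOO R=WRGR D=RRYB L=OYOB
After move 3 (R'): R=RRWG U=WWOW F=GGYO D=RGYY B=BBRB
After move 4 (R'): R=RGRW U=WROB F=GWYW D=RGYO B=YBGB
Query: D face = RGYO

Answer: R G Y O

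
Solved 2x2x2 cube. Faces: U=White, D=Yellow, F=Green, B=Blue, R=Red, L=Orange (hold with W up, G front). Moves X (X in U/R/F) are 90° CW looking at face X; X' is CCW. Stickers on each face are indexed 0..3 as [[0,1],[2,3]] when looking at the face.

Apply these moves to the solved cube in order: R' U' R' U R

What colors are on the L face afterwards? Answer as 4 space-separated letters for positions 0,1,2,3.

After move 1 (R'): R=RRRR U=WBWB F=GWGW D=YGYG B=YBYB
After move 2 (U'): U=BBWW F=OOGW R=GWRR B=RRYB L=YBOO
After move 3 (R'): R=WRGR U=BYWR F=OBGW D=YOYW B=GRGB
After move 4 (U): U=WBRY F=WRGW R=GRGR B=YBGB L=OBOO
After move 5 (R): R=GGRR U=WRRW F=WOGW D=YGYY B=YBBB
Query: L face = OBOO

Answer: O B O O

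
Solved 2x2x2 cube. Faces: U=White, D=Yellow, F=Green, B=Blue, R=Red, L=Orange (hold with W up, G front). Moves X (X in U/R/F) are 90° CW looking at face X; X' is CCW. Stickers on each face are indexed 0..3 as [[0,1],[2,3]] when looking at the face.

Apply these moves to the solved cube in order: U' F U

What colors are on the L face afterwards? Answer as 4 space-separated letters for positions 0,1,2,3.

After move 1 (U'): U=WWWW F=OOGG R=GGRR B=RRBB L=BBOO
After move 2 (F): F=GOGO U=WWOB R=WGWR D=RGYY L=BYOY
After move 3 (U): U=OWBW F=WGGO R=RRWR B=BYBB L=GOOY
Query: L face = GOOY

Answer: G O O Y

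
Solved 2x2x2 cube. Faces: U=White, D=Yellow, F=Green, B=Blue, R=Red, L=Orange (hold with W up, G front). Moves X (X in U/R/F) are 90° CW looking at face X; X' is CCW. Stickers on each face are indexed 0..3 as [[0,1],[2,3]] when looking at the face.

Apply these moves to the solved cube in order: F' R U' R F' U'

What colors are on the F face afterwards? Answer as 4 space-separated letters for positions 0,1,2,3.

Answer: R Y O G

Derivation:
After move 1 (F'): F=GGGG U=WWRR R=YRYR D=OOYY L=OWOW
After move 2 (R): R=YYRR U=WGRG F=GOGY D=OBYB B=RBWB
After move 3 (U'): U=GGWR F=OWGY R=GORR B=YYWB L=RBOW
After move 4 (R): R=RGRO U=GWWY F=OBGB D=OWYY B=RYGB
After move 5 (F'): F=BBOG U=GWRR R=WGOO D=BWYY L=RYOW
After move 6 (U'): U=WRGR F=RYOG R=BBOO B=WGGB L=RYOW
Query: F face = RYOG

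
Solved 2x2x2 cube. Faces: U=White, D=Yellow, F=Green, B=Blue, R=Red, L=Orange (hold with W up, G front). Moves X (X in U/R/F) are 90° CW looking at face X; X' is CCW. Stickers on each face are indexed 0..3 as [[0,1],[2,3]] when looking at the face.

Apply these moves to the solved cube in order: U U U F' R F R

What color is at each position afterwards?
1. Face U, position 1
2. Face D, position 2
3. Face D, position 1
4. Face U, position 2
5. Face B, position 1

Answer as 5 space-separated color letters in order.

Answer: O Y W W R

Derivation:
After move 1 (U): U=WWWW F=RRGG R=BBRR B=OOBB L=GGOO
After move 2 (U): U=WWWW F=BBGG R=OORR B=GGBB L=RROO
After move 3 (U): U=WWWW F=OOGG R=GGRR B=RRBB L=BBOO
After move 4 (F'): F=OGOG U=WWGR R=YGYR D=BOYY L=BWOW
After move 5 (R): R=YYRG U=WGGG F=OOOY D=BBYR B=RRWB
After move 6 (F): F=OOYO U=WGWW R=GYGG D=RYYR L=BBOB
After move 7 (R): R=GGGY U=WOWO F=OYYR D=RWYR B=WRGB
Query 1: U[1] = O
Query 2: D[2] = Y
Query 3: D[1] = W
Query 4: U[2] = W
Query 5: B[1] = R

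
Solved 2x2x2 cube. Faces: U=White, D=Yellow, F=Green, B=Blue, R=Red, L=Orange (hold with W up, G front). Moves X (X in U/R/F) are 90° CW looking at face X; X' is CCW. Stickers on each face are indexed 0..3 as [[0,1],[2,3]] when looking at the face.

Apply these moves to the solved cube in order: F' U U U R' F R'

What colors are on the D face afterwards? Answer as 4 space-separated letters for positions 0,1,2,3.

After move 1 (F'): F=GGGG U=WWRR R=YRYR D=OOYY L=OWOW
After move 2 (U): U=RWRW F=YRGG R=BBYR B=OWBB L=GGOW
After move 3 (U): U=RRWW F=BBGG R=OWYR B=GGBB L=YROW
After move 4 (U): U=WRWR F=OWGG R=GGYR B=YRBB L=BBOW
After move 5 (R'): R=GRGY U=WBWY F=ORGR D=OWYG B=YROB
After move 6 (F): F=GORR U=WBWB R=WRYY D=GGYG L=BOOW
After move 7 (R'): R=RYWY U=WOWY F=GBRB D=GOYR B=GRGB
Query: D face = GOYR

Answer: G O Y R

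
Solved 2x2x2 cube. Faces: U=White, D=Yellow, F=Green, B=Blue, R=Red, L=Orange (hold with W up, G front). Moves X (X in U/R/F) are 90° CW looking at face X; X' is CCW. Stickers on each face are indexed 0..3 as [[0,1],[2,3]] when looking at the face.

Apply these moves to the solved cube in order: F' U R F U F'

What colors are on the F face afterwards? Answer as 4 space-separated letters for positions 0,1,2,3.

After move 1 (F'): F=GGGG U=WWRR R=YRYR D=OOYY L=OWOW
After move 2 (U): U=RWRW F=YRGG R=BBYR B=OWBB L=GGOW
After move 3 (R): R=YBRB U=RRRG F=YOGY D=OBYO B=WWWB
After move 4 (F): F=GYYO U=RRWG R=RBGB D=RYYO L=GOOB
After move 5 (U): U=WRGR F=RBYO R=WWGB B=GOWB L=GYOB
After move 6 (F'): F=BORY U=WRWG R=YWRB D=YBYO L=GROG
Query: F face = BORY

Answer: B O R Y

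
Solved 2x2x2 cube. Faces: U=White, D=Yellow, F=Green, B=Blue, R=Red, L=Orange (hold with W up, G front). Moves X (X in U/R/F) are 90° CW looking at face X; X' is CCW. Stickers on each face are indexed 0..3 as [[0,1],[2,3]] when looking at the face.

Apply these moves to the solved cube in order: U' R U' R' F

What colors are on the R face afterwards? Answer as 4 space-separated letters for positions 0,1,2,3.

After move 1 (U'): U=WWWW F=OOGG R=GGRR B=RRBB L=BBOO
After move 2 (R): R=RGRG U=WOWG F=OYGY D=YBYR B=WRWB
After move 3 (U'): U=OGWW F=BBGY R=OYRG B=RGWB L=WROO
After move 4 (R'): R=YGOR U=OWWR F=BGGW D=YBYY B=RGBB
After move 5 (F): F=GBWG U=OWOR R=WGRR D=OYYY L=WYOB
Query: R face = WGRR

Answer: W G R R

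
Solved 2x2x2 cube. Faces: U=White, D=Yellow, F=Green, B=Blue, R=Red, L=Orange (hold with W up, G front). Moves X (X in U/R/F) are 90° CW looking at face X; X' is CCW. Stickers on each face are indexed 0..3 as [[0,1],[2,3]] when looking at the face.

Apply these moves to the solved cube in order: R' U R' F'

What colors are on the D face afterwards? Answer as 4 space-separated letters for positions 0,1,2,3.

After move 1 (R'): R=RRRR U=WBWB F=GWGW D=YGYG B=YBYB
After move 2 (U): U=WWBB F=RRGW R=YBRR B=OOYB L=GWOO
After move 3 (R'): R=BRYR U=WYBO F=RWGB D=YRYW B=GOGB
After move 4 (F'): F=WBRG U=WYBY R=RRYR D=WOYW L=GOOB
Query: D face = WOYW

Answer: W O Y W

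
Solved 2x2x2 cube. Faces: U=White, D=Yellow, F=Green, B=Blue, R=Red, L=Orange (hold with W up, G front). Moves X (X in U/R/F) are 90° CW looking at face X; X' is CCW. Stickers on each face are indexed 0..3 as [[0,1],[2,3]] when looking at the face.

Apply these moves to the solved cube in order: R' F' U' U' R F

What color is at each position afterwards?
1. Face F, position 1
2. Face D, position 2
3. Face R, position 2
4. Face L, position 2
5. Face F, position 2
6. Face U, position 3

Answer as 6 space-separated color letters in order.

After move 1 (R'): R=RRRR U=WBWB F=GWGW D=YGYG B=YBYB
After move 2 (F'): F=WWGG U=WBRR R=GRYR D=OOYG L=OBOW
After move 3 (U'): U=BRWR F=OBGG R=WWYR B=GRYB L=YBOW
After move 4 (U'): U=RRBW F=YBGG R=OBYR B=WWYB L=GROW
After move 5 (R): R=YORB U=RBBG F=YOGG D=OYYW B=WWRB
After move 6 (F): F=GYGO U=RBWR R=BOGB D=RYYW L=GOOY
Query 1: F[1] = Y
Query 2: D[2] = Y
Query 3: R[2] = G
Query 4: L[2] = O
Query 5: F[2] = G
Query 6: U[3] = R

Answer: Y Y G O G R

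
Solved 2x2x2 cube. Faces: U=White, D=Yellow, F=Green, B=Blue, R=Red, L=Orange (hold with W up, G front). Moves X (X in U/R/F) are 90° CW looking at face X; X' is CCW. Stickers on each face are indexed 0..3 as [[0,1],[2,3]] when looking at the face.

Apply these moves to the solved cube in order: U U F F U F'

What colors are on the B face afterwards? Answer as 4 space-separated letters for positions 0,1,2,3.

After move 1 (U): U=WWWW F=RRGG R=BBRR B=OOBB L=GGOO
After move 2 (U): U=WWWW F=BBGG R=OORR B=GGBB L=RROO
After move 3 (F): F=GBGB U=WWOR R=WOWR D=ROYY L=RYOY
After move 4 (F): F=GGBB U=WWYY R=OORR D=WWYY L=RROO
After move 5 (U): U=YWYW F=OOBB R=GGRR B=RRBB L=GGOO
After move 6 (F'): F=OBOB U=YWGR R=WGWR D=GOYY L=GWOY
Query: B face = RRBB

Answer: R R B B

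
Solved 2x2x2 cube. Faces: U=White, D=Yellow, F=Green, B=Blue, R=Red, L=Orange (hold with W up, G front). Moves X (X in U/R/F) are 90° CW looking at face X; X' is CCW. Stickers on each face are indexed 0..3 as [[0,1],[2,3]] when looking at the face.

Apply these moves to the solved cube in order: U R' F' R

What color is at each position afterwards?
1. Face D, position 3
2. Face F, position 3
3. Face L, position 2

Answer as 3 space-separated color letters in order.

After move 1 (U): U=WWWW F=RRGG R=BBRR B=OOBB L=GGOO
After move 2 (R'): R=BRBR U=WBWO F=RWGW D=YRYG B=YOYB
After move 3 (F'): F=WWRG U=WBBB R=RRYR D=GOYG L=GOOW
After move 4 (R): R=YRRR U=WWBG F=WORG D=GYYY B=BOBB
Query 1: D[3] = Y
Query 2: F[3] = G
Query 3: L[2] = O

Answer: Y G O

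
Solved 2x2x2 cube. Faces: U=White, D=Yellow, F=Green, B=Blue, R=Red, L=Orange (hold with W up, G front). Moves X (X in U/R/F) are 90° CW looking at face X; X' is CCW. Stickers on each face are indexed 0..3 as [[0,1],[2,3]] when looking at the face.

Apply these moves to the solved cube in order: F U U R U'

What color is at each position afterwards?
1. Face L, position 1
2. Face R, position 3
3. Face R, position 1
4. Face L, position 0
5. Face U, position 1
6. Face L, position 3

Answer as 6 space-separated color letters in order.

Answer: G Y R W G Y

Derivation:
After move 1 (F): F=GGGG U=WWOO R=WRWR D=RRYY L=OYOY
After move 2 (U): U=OWOW F=WRGG R=BBWR B=OYBB L=GGOY
After move 3 (U): U=OOWW F=BBGG R=OYWR B=GGBB L=WROY
After move 4 (R): R=WORY U=OBWG F=BRGY D=RBYG B=WGOB
After move 5 (U'): U=BGOW F=WRGY R=BRRY B=WOOB L=WGOY
Query 1: L[1] = G
Query 2: R[3] = Y
Query 3: R[1] = R
Query 4: L[0] = W
Query 5: U[1] = G
Query 6: L[3] = Y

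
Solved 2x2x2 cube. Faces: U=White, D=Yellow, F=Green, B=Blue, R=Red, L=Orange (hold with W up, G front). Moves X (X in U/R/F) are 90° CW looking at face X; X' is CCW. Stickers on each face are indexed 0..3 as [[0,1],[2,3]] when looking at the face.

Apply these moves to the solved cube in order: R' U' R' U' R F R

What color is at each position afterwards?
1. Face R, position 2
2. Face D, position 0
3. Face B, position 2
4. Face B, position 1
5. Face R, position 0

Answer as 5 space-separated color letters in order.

Answer: B R B R W

Derivation:
After move 1 (R'): R=RRRR U=WBWB F=GWGW D=YGYG B=YBYB
After move 2 (U'): U=BBWW F=OOGW R=GWRR B=RRYB L=YBOO
After move 3 (R'): R=WRGR U=BYWR F=OBGW D=YOYW B=GRGB
After move 4 (U'): U=YRBW F=YBGW R=OBGR B=WRGB L=GROO
After move 5 (R): R=GORB U=YBBW F=YOGW D=YGYW B=WRRB
After move 6 (F): F=GYWO U=YBOR R=BOWB D=RGYW L=GYOG
After move 7 (R): R=WBBO U=YYOO F=GGWW D=RRYW B=RRBB
Query 1: R[2] = B
Query 2: D[0] = R
Query 3: B[2] = B
Query 4: B[1] = R
Query 5: R[0] = W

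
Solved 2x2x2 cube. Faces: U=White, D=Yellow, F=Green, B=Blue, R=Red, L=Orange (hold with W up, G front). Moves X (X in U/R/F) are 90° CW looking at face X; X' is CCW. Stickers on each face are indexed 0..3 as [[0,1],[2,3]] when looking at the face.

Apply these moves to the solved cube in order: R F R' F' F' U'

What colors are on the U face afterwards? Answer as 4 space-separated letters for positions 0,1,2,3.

After move 1 (R): R=RRRR U=WGWG F=GYGY D=YBYB B=WBWB
After move 2 (F): F=GGYY U=WGOO R=WRGR D=RRYB L=OYOB
After move 3 (R'): R=RRWG U=WWOW F=GGYO D=RGYY B=BBRB
After move 4 (F'): F=GOGY U=WWRW R=GRRG D=YBYY L=OWOO
After move 5 (F'): F=OYGG U=WWGR R=BRYG D=WOYY L=OWOR
After move 6 (U'): U=WRWG F=OWGG R=OYYG B=BRRB L=BBOR
Query: U face = WRWG

Answer: W R W G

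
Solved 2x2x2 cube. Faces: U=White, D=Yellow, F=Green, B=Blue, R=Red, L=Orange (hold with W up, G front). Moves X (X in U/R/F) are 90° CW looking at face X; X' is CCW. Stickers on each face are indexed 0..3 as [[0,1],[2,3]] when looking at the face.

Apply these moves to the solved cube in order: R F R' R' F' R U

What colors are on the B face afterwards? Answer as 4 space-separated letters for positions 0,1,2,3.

Answer: O B R B

Derivation:
After move 1 (R): R=RRRR U=WGWG F=GYGY D=YBYB B=WBWB
After move 2 (F): F=GGYY U=WGOO R=WRGR D=RRYB L=OYOB
After move 3 (R'): R=RRWG U=WWOW F=GGYO D=RGYY B=BBRB
After move 4 (R'): R=RGRW U=WROB F=GWYW D=RGYO B=YBGB
After move 5 (F'): F=WWGY U=WRRR R=GGRW D=YBYO L=OBOO
After move 6 (R): R=RGWG U=WWRY F=WBGO D=YGYY B=RBRB
After move 7 (U): U=RWYW F=RGGO R=RBWG B=OBRB L=WBOO
Query: B face = OBRB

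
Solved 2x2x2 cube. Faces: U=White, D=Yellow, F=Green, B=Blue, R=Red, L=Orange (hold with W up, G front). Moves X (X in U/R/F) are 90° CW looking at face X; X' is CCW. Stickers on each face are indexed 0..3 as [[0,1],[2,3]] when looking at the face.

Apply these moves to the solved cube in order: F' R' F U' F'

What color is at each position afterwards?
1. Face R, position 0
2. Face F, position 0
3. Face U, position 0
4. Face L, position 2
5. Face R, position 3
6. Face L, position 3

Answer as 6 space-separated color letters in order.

After move 1 (F'): F=GGGG U=WWRR R=YRYR D=OOYY L=OWOW
After move 2 (R'): R=RRYY U=WBRB F=GWGR D=OGYG B=YBOB
After move 3 (F): F=GGRW U=WBWW R=RRBY D=YRYG L=OOOG
After move 4 (U'): U=BWWW F=OORW R=GGBY B=RROB L=YBOG
After move 5 (F'): F=OWOR U=BWGB R=RGYY D=BGYG L=YWOW
Query 1: R[0] = R
Query 2: F[0] = O
Query 3: U[0] = B
Query 4: L[2] = O
Query 5: R[3] = Y
Query 6: L[3] = W

Answer: R O B O Y W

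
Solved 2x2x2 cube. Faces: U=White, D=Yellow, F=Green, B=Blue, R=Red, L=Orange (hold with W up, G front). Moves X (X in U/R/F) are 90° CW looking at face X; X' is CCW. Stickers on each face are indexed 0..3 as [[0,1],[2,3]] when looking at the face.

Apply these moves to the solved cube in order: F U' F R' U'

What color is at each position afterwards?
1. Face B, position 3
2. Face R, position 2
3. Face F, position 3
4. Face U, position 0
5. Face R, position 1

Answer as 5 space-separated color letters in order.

Answer: B W B B O

Derivation:
After move 1 (F): F=GGGG U=WWOO R=WRWR D=RRYY L=OYOY
After move 2 (U'): U=WOWO F=OYGG R=GGWR B=WRBB L=BBOY
After move 3 (F): F=GOGY U=WOYB R=WGOR D=WGYY L=BROR
After move 4 (R'): R=GRWO U=WBYW F=GOGB D=WOYY B=YRGB
After move 5 (U'): U=BWWY F=BRGB R=GOWO B=GRGB L=YROR
Query 1: B[3] = B
Query 2: R[2] = W
Query 3: F[3] = B
Query 4: U[0] = B
Query 5: R[1] = O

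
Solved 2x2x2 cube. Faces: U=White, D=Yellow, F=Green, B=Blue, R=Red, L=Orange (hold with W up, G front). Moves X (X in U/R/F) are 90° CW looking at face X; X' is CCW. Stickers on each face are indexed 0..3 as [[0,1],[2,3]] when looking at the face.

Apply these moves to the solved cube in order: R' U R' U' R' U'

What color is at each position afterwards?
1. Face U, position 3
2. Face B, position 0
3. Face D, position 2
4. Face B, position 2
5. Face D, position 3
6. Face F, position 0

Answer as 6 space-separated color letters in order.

After move 1 (R'): R=RRRR U=WBWB F=GWGW D=YGYG B=YBYB
After move 2 (U): U=WWBB F=RRGW R=YBRR B=OOYB L=GWOO
After move 3 (R'): R=BRYR U=WYBO F=RWGB D=YRYW B=GOGB
After move 4 (U'): U=YOWB F=GWGB R=RWYR B=BRGB L=GOOO
After move 5 (R'): R=WRRY U=YGWB F=GOGB D=YWYB B=WRRB
After move 6 (U'): U=GBYW F=GOGB R=GORY B=WRRB L=WROO
Query 1: U[3] = W
Query 2: B[0] = W
Query 3: D[2] = Y
Query 4: B[2] = R
Query 5: D[3] = B
Query 6: F[0] = G

Answer: W W Y R B G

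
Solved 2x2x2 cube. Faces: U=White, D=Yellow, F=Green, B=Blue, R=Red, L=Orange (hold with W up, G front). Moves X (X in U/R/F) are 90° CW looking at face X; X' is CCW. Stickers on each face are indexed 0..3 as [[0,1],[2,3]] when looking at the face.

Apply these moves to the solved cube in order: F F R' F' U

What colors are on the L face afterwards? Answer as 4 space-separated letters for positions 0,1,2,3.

After move 1 (F): F=GGGG U=WWOO R=WRWR D=RRYY L=OYOY
After move 2 (F): F=GGGG U=WWYY R=OROR D=WWYY L=OROR
After move 3 (R'): R=RROO U=WBYB F=GWGY D=WGYG B=YBWB
After move 4 (F'): F=WYGG U=WBRO R=GRWO D=RRYG L=OBOY
After move 5 (U): U=RWOB F=GRGG R=YBWO B=OBWB L=WYOY
Query: L face = WYOY

Answer: W Y O Y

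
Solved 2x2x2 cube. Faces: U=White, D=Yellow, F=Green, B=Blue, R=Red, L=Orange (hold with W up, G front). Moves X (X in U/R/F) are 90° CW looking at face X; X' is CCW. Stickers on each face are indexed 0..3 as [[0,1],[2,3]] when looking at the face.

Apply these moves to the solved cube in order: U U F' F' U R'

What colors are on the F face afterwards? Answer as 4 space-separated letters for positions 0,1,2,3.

After move 1 (U): U=WWWW F=RRGG R=BBRR B=OOBB L=GGOO
After move 2 (U): U=WWWW F=BBGG R=OORR B=GGBB L=RROO
After move 3 (F'): F=BGBG U=WWOR R=YOYR D=ROYY L=RWOW
After move 4 (F'): F=GGBB U=WWYY R=OORR D=WWYY L=RROO
After move 5 (U): U=YWYW F=OOBB R=GGRR B=RRBB L=GGOO
After move 6 (R'): R=GRGR U=YBYR F=OWBW D=WOYB B=YRWB
Query: F face = OWBW

Answer: O W B W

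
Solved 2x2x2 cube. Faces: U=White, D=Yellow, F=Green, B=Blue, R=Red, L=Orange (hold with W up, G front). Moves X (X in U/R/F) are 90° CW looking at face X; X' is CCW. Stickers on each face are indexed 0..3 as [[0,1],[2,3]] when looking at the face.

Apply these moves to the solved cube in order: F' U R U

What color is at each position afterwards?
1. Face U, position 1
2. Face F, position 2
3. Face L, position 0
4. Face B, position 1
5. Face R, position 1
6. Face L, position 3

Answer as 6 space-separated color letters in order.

Answer: R G Y G W W

Derivation:
After move 1 (F'): F=GGGG U=WWRR R=YRYR D=OOYY L=OWOW
After move 2 (U): U=RWRW F=YRGG R=BBYR B=OWBB L=GGOW
After move 3 (R): R=YBRB U=RRRG F=YOGY D=OBYO B=WWWB
After move 4 (U): U=RRGR F=YBGY R=WWRB B=GGWB L=YOOW
Query 1: U[1] = R
Query 2: F[2] = G
Query 3: L[0] = Y
Query 4: B[1] = G
Query 5: R[1] = W
Query 6: L[3] = W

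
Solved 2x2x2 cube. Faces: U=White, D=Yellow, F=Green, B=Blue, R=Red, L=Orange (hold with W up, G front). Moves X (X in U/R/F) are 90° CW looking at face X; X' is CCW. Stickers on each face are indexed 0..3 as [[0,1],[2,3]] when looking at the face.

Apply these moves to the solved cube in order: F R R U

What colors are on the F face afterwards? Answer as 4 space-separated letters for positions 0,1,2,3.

Answer: R W G B

Derivation:
After move 1 (F): F=GGGG U=WWOO R=WRWR D=RRYY L=OYOY
After move 2 (R): R=WWRR U=WGOG F=GRGY D=RBYB B=OBWB
After move 3 (R): R=RWRW U=WROY F=GBGB D=RWYO B=GBGB
After move 4 (U): U=OWYR F=RWGB R=GBRW B=OYGB L=GBOY
Query: F face = RWGB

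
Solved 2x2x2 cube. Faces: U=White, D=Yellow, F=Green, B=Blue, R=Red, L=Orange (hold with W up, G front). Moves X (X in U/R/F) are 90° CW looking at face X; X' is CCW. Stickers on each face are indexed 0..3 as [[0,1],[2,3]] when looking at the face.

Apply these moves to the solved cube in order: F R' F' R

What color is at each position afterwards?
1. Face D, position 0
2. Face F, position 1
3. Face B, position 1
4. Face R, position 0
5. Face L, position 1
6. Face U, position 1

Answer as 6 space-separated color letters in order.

Answer: Y Y B R B O

Derivation:
After move 1 (F): F=GGGG U=WWOO R=WRWR D=RRYY L=OYOY
After move 2 (R'): R=RRWW U=WBOB F=GWGO D=RGYG B=YBRB
After move 3 (F'): F=WOGG U=WBRW R=GRRW D=YYYG L=OBOO
After move 4 (R): R=RGWR U=WORG F=WYGG D=YRYY B=WBBB
Query 1: D[0] = Y
Query 2: F[1] = Y
Query 3: B[1] = B
Query 4: R[0] = R
Query 5: L[1] = B
Query 6: U[1] = O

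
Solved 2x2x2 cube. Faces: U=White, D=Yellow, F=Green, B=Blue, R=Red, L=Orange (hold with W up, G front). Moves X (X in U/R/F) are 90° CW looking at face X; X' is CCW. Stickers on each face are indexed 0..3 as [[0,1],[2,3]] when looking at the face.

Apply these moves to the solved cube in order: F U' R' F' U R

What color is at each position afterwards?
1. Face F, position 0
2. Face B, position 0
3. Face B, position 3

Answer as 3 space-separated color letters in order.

After move 1 (F): F=GGGG U=WWOO R=WRWR D=RRYY L=OYOY
After move 2 (U'): U=WOWO F=OYGG R=GGWR B=WRBB L=BBOY
After move 3 (R'): R=GRGW U=WBWW F=OOGO D=RYYG B=YRRB
After move 4 (F'): F=OOOG U=WBGG R=YRRW D=BYYG L=BWOW
After move 5 (U): U=GWGB F=YROG R=YRRW B=BWRB L=OOOW
After move 6 (R): R=RYWR U=GRGG F=YYOG D=BRYB B=BWWB
Query 1: F[0] = Y
Query 2: B[0] = B
Query 3: B[3] = B

Answer: Y B B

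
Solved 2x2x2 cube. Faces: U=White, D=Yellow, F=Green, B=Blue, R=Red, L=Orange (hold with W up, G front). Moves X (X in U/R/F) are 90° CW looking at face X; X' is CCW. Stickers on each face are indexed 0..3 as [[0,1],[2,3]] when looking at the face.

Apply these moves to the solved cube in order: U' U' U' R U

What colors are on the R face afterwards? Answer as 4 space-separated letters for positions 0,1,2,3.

After move 1 (U'): U=WWWW F=OOGG R=GGRR B=RRBB L=BBOO
After move 2 (U'): U=WWWW F=BBGG R=OORR B=GGBB L=RROO
After move 3 (U'): U=WWWW F=RRGG R=BBRR B=OOBB L=GGOO
After move 4 (R): R=RBRB U=WRWG F=RYGY D=YBYO B=WOWB
After move 5 (U): U=WWGR F=RBGY R=WORB B=GGWB L=RYOO
Query: R face = WORB

Answer: W O R B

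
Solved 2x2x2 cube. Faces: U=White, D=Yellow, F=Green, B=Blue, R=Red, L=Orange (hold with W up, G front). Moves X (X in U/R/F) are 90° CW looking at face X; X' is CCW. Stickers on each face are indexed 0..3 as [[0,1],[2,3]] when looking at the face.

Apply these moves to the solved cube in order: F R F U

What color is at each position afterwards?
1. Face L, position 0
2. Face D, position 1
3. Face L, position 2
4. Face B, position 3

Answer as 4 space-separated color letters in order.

Answer: G W O B

Derivation:
After move 1 (F): F=GGGG U=WWOO R=WRWR D=RRYY L=OYOY
After move 2 (R): R=WWRR U=WGOG F=GRGY D=RBYB B=OBWB
After move 3 (F): F=GGYR U=WGYY R=OWGR D=RWYB L=OROB
After move 4 (U): U=YWYG F=OWYR R=OBGR B=ORWB L=GGOB
Query 1: L[0] = G
Query 2: D[1] = W
Query 3: L[2] = O
Query 4: B[3] = B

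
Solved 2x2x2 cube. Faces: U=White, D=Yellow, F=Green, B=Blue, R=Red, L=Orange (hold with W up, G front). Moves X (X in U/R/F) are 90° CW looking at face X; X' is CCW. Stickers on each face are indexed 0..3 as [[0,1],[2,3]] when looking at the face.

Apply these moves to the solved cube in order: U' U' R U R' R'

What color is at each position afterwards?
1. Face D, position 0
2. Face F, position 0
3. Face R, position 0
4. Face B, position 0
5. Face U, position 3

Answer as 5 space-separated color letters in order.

Answer: Y R O Y G

Derivation:
After move 1 (U'): U=WWWW F=OOGG R=GGRR B=RRBB L=BBOO
After move 2 (U'): U=WWWW F=BBGG R=OORR B=GGBB L=RROO
After move 3 (R): R=RORO U=WBWG F=BYGY D=YBYG B=WGWB
After move 4 (U): U=WWGB F=ROGY R=WGRO B=RRWB L=BYOO
After move 5 (R'): R=GOWR U=WWGR F=RWGB D=YOYY B=GRBB
After move 6 (R'): R=ORGW U=WBGG F=RWGR D=YWYB B=YROB
Query 1: D[0] = Y
Query 2: F[0] = R
Query 3: R[0] = O
Query 4: B[0] = Y
Query 5: U[3] = G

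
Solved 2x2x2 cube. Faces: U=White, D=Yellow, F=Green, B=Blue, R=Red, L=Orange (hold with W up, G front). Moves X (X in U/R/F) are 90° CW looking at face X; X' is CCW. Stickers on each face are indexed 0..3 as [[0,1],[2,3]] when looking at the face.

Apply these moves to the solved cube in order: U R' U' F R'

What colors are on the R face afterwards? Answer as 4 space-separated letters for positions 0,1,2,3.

After move 1 (U): U=WWWW F=RRGG R=BBRR B=OOBB L=GGOO
After move 2 (R'): R=BRBR U=WBWO F=RWGW D=YRYG B=YOYB
After move 3 (U'): U=BOWW F=GGGW R=RWBR B=BRYB L=YOOO
After move 4 (F): F=GGWG U=BOOO R=WWWR D=BRYG L=YYOR
After move 5 (R'): R=WRWW U=BYOB F=GOWO D=BGYG B=GRRB
Query: R face = WRWW

Answer: W R W W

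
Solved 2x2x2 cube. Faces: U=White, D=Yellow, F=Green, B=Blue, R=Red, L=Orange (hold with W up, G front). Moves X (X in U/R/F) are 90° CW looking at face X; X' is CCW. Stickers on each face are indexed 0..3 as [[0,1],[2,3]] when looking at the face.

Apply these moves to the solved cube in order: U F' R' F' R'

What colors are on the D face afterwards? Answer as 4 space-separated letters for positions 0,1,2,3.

Answer: W R Y R

Derivation:
After move 1 (U): U=WWWW F=RRGG R=BBRR B=OOBB L=GGOO
After move 2 (F'): F=RGRG U=WWBR R=YBYR D=GOYY L=GWOW
After move 3 (R'): R=BRYY U=WBBO F=RWRR D=GGYG B=YOOB
After move 4 (F'): F=WRRR U=WBBY R=GRGY D=WWYG L=GOOB
After move 5 (R'): R=RYGG U=WOBY F=WBRY D=WRYR B=GOWB
Query: D face = WRYR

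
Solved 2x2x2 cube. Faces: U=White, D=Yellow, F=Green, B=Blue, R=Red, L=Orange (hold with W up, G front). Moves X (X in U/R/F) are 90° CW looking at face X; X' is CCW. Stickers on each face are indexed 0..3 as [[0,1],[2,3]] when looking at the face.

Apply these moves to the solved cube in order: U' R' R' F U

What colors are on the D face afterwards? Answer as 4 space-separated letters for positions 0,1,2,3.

Answer: G R Y W

Derivation:
After move 1 (U'): U=WWWW F=OOGG R=GGRR B=RRBB L=BBOO
After move 2 (R'): R=GRGR U=WBWR F=OWGW D=YOYG B=YRYB
After move 3 (R'): R=RRGG U=WYWY F=OBGR D=YWYW B=GROB
After move 4 (F): F=GORB U=WYOB R=WRYG D=GRYW L=BYOW
After move 5 (U): U=OWBY F=WRRB R=GRYG B=BYOB L=GOOW
Query: D face = GRYW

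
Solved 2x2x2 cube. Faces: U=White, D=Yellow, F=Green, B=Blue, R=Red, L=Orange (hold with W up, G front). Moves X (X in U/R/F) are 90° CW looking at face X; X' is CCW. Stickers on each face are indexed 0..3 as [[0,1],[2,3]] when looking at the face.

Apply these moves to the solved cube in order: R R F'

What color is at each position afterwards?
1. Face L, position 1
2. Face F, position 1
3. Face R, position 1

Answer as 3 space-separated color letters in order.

Answer: Y B R

Derivation:
After move 1 (R): R=RRRR U=WGWG F=GYGY D=YBYB B=WBWB
After move 2 (R): R=RRRR U=WYWY F=GBGB D=YWYW B=GBGB
After move 3 (F'): F=BBGG U=WYRR R=WRYR D=OOYW L=OYOW
Query 1: L[1] = Y
Query 2: F[1] = B
Query 3: R[1] = R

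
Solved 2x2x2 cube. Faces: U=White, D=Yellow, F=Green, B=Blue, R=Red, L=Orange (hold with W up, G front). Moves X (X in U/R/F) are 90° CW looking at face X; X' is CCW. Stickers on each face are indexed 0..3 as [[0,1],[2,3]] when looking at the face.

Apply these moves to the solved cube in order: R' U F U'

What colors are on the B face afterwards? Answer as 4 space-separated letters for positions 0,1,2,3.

Answer: B B Y B

Derivation:
After move 1 (R'): R=RRRR U=WBWB F=GWGW D=YGYG B=YBYB
After move 2 (U): U=WWBB F=RRGW R=YBRR B=OOYB L=GWOO
After move 3 (F): F=GRWR U=WWOW R=BBBR D=RYYG L=GYOG
After move 4 (U'): U=WWWO F=GYWR R=GRBR B=BBYB L=OOOG
Query: B face = BBYB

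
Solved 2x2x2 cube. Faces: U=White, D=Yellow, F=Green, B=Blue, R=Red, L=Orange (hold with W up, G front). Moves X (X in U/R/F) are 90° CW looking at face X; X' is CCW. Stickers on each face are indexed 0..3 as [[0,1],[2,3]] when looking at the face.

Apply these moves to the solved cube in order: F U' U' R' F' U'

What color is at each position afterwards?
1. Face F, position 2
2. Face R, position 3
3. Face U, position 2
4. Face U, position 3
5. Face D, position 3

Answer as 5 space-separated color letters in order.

Answer: B W O Y G

Derivation:
After move 1 (F): F=GGGG U=WWOO R=WRWR D=RRYY L=OYOY
After move 2 (U'): U=WOWO F=OYGG R=GGWR B=WRBB L=BBOY
After move 3 (U'): U=OOWW F=BBGG R=OYWR B=GGBB L=WROY
After move 4 (R'): R=YROW U=OBWG F=BOGW D=RBYG B=YGRB
After move 5 (F'): F=OWBG U=OBYO R=BRRW D=RYYG L=WGOW
After move 6 (U'): U=BOOY F=WGBG R=OWRW B=BRRB L=YGOW
Query 1: F[2] = B
Query 2: R[3] = W
Query 3: U[2] = O
Query 4: U[3] = Y
Query 5: D[3] = G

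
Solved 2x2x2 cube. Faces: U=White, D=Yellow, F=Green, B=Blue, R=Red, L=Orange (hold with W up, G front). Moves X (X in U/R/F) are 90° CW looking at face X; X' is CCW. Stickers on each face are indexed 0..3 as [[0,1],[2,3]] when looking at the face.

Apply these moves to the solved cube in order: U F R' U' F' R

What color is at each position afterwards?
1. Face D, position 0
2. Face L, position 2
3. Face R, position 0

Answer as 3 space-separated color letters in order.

Answer: O O R

Derivation:
After move 1 (U): U=WWWW F=RRGG R=BBRR B=OOBB L=GGOO
After move 2 (F): F=GRGR U=WWOG R=WBWR D=RBYY L=GYOY
After move 3 (R'): R=BRWW U=WBOO F=GWGG D=RRYR B=YOBB
After move 4 (U'): U=BOWO F=GYGG R=GWWW B=BRBB L=YOOY
After move 5 (F'): F=YGGG U=BOGW R=RWRW D=OYYR L=YOOW
After move 6 (R): R=RRWW U=BGGG F=YYGR D=OBYB B=WROB
Query 1: D[0] = O
Query 2: L[2] = O
Query 3: R[0] = R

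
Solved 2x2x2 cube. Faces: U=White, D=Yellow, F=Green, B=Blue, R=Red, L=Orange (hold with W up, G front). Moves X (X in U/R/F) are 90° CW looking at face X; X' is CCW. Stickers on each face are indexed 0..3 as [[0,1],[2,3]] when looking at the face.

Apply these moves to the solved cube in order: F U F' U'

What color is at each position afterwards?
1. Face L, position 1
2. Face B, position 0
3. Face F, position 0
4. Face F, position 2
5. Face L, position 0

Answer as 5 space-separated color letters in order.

Answer: Y R G W O

Derivation:
After move 1 (F): F=GGGG U=WWOO R=WRWR D=RRYY L=OYOY
After move 2 (U): U=OWOW F=WRGG R=BBWR B=OYBB L=GGOY
After move 3 (F'): F=RGWG U=OWBW R=RBRR D=GYYY L=GWOO
After move 4 (U'): U=WWOB F=GWWG R=RGRR B=RBBB L=OYOO
Query 1: L[1] = Y
Query 2: B[0] = R
Query 3: F[0] = G
Query 4: F[2] = W
Query 5: L[0] = O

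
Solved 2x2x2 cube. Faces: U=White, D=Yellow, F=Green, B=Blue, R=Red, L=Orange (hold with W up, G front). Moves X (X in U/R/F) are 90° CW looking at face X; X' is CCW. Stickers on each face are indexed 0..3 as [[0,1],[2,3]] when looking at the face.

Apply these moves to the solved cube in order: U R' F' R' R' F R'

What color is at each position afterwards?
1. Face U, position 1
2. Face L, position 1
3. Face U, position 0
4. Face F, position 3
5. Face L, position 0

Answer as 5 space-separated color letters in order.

After move 1 (U): U=WWWW F=RRGG R=BBRR B=OOBB L=GGOO
After move 2 (R'): R=BRBR U=WBWO F=RWGW D=YRYG B=YOYB
After move 3 (F'): F=WWRG U=WBBB R=RRYR D=GOYG L=GOOW
After move 4 (R'): R=RRRY U=WYBY F=WBRB D=GWYG B=GOOB
After move 5 (R'): R=RYRR U=WOBG F=WYRY D=GBYB B=GOWB
After move 6 (F): F=RWYY U=WOWO R=BYGR D=RRYB L=GGOB
After move 7 (R'): R=YRBG U=WWWG F=ROYO D=RWYY B=BORB
Query 1: U[1] = W
Query 2: L[1] = G
Query 3: U[0] = W
Query 4: F[3] = O
Query 5: L[0] = G

Answer: W G W O G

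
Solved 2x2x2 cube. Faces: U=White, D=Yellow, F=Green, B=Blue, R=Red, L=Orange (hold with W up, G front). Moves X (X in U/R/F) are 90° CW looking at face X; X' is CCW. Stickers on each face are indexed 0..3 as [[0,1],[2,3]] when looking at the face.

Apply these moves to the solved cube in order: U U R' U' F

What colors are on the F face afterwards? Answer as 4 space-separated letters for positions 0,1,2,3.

Answer: G R W R

Derivation:
After move 1 (U): U=WWWW F=RRGG R=BBRR B=OOBB L=GGOO
After move 2 (U): U=WWWW F=BBGG R=OORR B=GGBB L=RROO
After move 3 (R'): R=OROR U=WBWG F=BWGW D=YBYG B=YGYB
After move 4 (U'): U=BGWW F=RRGW R=BWOR B=ORYB L=YGOO
After move 5 (F): F=GRWR U=BGOG R=WWWR D=OBYG L=YYOB
Query: F face = GRWR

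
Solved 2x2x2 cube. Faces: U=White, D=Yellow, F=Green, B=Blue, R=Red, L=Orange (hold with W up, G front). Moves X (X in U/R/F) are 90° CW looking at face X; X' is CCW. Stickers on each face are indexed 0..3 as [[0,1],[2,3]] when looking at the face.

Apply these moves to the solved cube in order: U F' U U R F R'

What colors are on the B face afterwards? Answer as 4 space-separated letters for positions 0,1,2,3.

Answer: R G Y B

Derivation:
After move 1 (U): U=WWWW F=RRGG R=BBRR B=OOBB L=GGOO
After move 2 (F'): F=RGRG U=WWBR R=YBYR D=GOYY L=GWOW
After move 3 (U): U=BWRW F=YBRG R=OOYR B=GWBB L=RGOW
After move 4 (U): U=RBWW F=OORG R=GWYR B=RGBB L=YBOW
After move 5 (R): R=YGRW U=ROWG F=OORY D=GBYR B=WGBB
After move 6 (F): F=ROYO U=ROWB R=WGGW D=RYYR L=YGOB
After move 7 (R'): R=GWWG U=RBWW F=ROYB D=ROYO B=RGYB
Query: B face = RGYB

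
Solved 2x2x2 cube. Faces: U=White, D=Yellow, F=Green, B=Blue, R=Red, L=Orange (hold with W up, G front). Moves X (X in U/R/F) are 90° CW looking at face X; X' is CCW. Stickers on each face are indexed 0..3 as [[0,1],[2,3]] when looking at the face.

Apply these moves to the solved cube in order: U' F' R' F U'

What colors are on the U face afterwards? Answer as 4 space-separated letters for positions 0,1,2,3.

After move 1 (U'): U=WWWW F=OOGG R=GGRR B=RRBB L=BBOO
After move 2 (F'): F=OGOG U=WWGR R=YGYR D=BOYY L=BWOW
After move 3 (R'): R=GRYY U=WBGR F=OWOR D=BGYG B=YROB
After move 4 (F): F=OORW U=WBWW R=GRRY D=YGYG L=BBOG
After move 5 (U'): U=BWWW F=BBRW R=OORY B=GROB L=YROG
Query: U face = BWWW

Answer: B W W W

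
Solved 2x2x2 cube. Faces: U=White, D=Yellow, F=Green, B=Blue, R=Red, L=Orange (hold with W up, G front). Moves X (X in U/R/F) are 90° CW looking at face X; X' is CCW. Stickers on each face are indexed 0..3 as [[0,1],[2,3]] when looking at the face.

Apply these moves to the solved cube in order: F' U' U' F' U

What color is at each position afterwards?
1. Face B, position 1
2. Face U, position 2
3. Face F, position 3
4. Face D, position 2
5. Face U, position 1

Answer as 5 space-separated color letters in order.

Answer: W Y G Y R

Derivation:
After move 1 (F'): F=GGGG U=WWRR R=YRYR D=OOYY L=OWOW
After move 2 (U'): U=WRWR F=OWGG R=GGYR B=YRBB L=BBOW
After move 3 (U'): U=RRWW F=BBGG R=OWYR B=GGBB L=YROW
After move 4 (F'): F=BGBG U=RROY R=OWOR D=RWYY L=YWOW
After move 5 (U): U=ORYR F=OWBG R=GGOR B=YWBB L=BGOW
Query 1: B[1] = W
Query 2: U[2] = Y
Query 3: F[3] = G
Query 4: D[2] = Y
Query 5: U[1] = R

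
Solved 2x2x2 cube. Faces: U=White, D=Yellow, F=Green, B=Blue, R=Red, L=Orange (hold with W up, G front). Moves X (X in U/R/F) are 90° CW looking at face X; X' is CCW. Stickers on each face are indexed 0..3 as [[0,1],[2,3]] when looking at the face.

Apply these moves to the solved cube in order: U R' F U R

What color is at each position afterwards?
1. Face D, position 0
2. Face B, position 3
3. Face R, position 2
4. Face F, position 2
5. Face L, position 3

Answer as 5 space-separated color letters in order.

After move 1 (U): U=WWWW F=RRGG R=BBRR B=OOBB L=GGOO
After move 2 (R'): R=BRBR U=WBWO F=RWGW D=YRYG B=YOYB
After move 3 (F): F=GRWW U=WBOG R=WROR D=BBYG L=GYOR
After move 4 (U): U=OWGB F=WRWW R=YOOR B=GYYB L=GROR
After move 5 (R): R=OYRO U=ORGW F=WBWG D=BYYG B=BYWB
Query 1: D[0] = B
Query 2: B[3] = B
Query 3: R[2] = R
Query 4: F[2] = W
Query 5: L[3] = R

Answer: B B R W R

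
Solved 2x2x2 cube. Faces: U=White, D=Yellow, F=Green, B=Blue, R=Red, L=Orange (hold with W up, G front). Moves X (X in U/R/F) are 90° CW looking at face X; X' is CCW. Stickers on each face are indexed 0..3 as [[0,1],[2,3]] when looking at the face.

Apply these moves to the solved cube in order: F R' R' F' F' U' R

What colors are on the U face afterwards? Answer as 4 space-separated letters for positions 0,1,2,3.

After move 1 (F): F=GGGG U=WWOO R=WRWR D=RRYY L=OYOY
After move 2 (R'): R=RRWW U=WBOB F=GWGO D=RGYG B=YBRB
After move 3 (R'): R=RWRW U=WROY F=GBGB D=RWYO B=GBGB
After move 4 (F'): F=BBGG U=WRRR R=WWRW D=YYYO L=OYOO
After move 5 (F'): F=BGBG U=WRWR R=YWYW D=YOYO L=OROR
After move 6 (U'): U=RRWW F=ORBG R=BGYW B=YWGB L=GBOR
After move 7 (R): R=YBWG U=RRWG F=OOBO D=YGYY B=WWRB
Query: U face = RRWG

Answer: R R W G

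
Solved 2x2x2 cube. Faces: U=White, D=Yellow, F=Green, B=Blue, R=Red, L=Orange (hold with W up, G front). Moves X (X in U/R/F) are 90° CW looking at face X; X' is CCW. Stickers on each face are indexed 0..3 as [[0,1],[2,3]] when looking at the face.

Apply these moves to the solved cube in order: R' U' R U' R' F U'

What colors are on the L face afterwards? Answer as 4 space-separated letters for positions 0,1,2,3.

After move 1 (R'): R=RRRR U=WBWB F=GWGW D=YGYG B=YBYB
After move 2 (U'): U=BBWW F=OOGW R=GWRR B=RRYB L=YBOO
After move 3 (R): R=RGRW U=BOWW F=OGGG D=YYYR B=WRBB
After move 4 (U'): U=OWBW F=YBGG R=OGRW B=RGBB L=WROO
After move 5 (R'): R=GWOR U=OBBR F=YWGW D=YBYG B=RGYB
After move 6 (F): F=GYWW U=OBOR R=BWRR D=OGYG L=WYOB
After move 7 (U'): U=BROO F=WYWW R=GYRR B=BWYB L=RGOB
Query: L face = RGOB

Answer: R G O B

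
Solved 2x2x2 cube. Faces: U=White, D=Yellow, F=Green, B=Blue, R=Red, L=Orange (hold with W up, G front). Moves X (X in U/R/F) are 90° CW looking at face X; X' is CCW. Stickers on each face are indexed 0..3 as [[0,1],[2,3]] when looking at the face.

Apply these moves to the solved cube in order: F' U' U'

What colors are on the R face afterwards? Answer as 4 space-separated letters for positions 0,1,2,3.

Answer: O W Y R

Derivation:
After move 1 (F'): F=GGGG U=WWRR R=YRYR D=OOYY L=OWOW
After move 2 (U'): U=WRWR F=OWGG R=GGYR B=YRBB L=BBOW
After move 3 (U'): U=RRWW F=BBGG R=OWYR B=GGBB L=YROW
Query: R face = OWYR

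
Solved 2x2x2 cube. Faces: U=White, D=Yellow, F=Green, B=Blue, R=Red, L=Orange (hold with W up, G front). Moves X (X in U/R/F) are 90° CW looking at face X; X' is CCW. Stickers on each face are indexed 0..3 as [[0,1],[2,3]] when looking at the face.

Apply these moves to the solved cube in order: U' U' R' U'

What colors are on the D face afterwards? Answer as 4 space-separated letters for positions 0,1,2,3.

Answer: Y B Y G

Derivation:
After move 1 (U'): U=WWWW F=OOGG R=GGRR B=RRBB L=BBOO
After move 2 (U'): U=WWWW F=BBGG R=OORR B=GGBB L=RROO
After move 3 (R'): R=OROR U=WBWG F=BWGW D=YBYG B=YGYB
After move 4 (U'): U=BGWW F=RRGW R=BWOR B=ORYB L=YGOO
Query: D face = YBYG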